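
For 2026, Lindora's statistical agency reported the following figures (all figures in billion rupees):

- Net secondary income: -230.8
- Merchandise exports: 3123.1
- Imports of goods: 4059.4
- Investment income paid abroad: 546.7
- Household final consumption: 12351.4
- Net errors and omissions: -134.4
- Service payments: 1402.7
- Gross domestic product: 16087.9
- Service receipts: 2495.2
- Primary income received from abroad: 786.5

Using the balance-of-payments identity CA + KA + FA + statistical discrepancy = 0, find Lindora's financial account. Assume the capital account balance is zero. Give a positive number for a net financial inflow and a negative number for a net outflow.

-30.8

Goods balance = 3123.1 - 4059.4 = -936.3
Services balance = 2495.2 - 1402.7 = 1092.5
Trade balance (goods + services) = -936.3 + 1092.5 = 156.2
Net primary income = 786.5 - 546.7 = 239.8
Net secondary income = -230.8
Current account = 156.2 + 239.8 + (-230.8) = 165.2
Financial account = -(165.2 + (-134.4)) = -30.8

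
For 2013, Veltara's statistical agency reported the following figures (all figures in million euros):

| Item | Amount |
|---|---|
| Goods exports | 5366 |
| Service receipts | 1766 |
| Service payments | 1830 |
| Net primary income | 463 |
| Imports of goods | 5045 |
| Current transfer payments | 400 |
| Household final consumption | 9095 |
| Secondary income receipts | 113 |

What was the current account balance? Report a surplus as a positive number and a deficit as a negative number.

Goods balance = 5366 - 5045 = 321
Services balance = 1766 - 1830 = -64
Trade balance (goods + services) = 321 + (-64) = 257
Net primary income = 463
Net secondary income = 113 - 400 = -287
Current account = 257 + 463 + (-287) = 433

433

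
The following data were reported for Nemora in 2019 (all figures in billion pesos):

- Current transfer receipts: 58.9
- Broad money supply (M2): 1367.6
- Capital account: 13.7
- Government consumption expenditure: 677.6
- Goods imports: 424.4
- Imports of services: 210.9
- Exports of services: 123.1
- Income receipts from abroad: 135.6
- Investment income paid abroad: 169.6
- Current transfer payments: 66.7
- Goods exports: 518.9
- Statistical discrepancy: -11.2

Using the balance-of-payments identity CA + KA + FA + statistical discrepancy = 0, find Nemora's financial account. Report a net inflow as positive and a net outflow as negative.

32.6

Goods balance = 518.9 - 424.4 = 94.5
Services balance = 123.1 - 210.9 = -87.8
Trade balance (goods + services) = 94.5 + (-87.8) = 6.7
Net primary income = 135.6 - 169.6 = -34.0
Net secondary income = 58.9 - 66.7 = -7.8
Current account = 6.7 + (-34.0) + (-7.8) = -35.1
Financial account = -(-35.1 + 13.7 + (-11.2)) = 32.6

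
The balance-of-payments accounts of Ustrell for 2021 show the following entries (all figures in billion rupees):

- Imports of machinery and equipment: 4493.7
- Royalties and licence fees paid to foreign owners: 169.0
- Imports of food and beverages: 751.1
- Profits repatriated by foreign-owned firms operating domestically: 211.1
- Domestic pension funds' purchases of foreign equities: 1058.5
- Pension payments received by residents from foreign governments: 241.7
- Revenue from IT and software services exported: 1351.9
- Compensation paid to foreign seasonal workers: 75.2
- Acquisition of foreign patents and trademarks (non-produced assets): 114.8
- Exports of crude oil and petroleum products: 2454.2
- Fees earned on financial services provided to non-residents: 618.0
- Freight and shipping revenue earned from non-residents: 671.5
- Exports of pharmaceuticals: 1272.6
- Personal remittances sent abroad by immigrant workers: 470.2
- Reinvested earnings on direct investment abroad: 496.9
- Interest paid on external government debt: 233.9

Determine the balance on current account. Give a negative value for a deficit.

Goods: -751.1 + 2454.2 - 4493.7 + 1272.6 = -1518.0
Services: -169.0 + 671.5 + 1351.9 + 618.0 = 2472.4
Primary income: -211.1 - 75.2 - 233.9 + 496.9 = -23.3
Secondary income: -470.2 + 241.7 = -228.5
Current account = (-1518.0) + 2472.4 + (-23.3) + (-228.5) = 702.6
(Excluded from the current account — financial account: domestic pension funds' purchases of foreign equities 1058.5; capital account: acquisition of foreign patents and trademarks (non-produced assets) 114.8.)

702.6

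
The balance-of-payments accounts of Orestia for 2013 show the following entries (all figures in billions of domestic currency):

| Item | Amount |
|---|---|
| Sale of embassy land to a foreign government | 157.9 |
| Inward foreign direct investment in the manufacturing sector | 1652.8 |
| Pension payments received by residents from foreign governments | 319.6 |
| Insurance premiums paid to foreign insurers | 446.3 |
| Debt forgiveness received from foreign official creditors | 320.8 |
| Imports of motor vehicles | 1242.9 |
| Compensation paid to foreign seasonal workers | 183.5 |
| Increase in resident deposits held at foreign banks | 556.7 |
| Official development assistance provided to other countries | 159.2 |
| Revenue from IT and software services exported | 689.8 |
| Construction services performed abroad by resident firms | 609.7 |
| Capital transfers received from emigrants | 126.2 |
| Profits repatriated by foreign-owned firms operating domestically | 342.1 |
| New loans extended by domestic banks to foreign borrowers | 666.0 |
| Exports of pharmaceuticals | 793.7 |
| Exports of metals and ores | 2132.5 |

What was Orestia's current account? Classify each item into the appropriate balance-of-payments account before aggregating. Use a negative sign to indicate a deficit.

2171.3

Goods: 793.7 - 1242.9 + 2132.5 = 1683.3
Services: 689.8 + 609.7 - 446.3 = 853.2
Primary income: -342.1 - 183.5 = -525.6
Secondary income: 319.6 - 159.2 = 160.4
Current account = 1683.3 + 853.2 + (-525.6) + 160.4 = 2171.3
(Excluded from the current account — capital account: sale of embassy land to a foreign government 157.9, debt forgiveness received from foreign official creditors 320.8, capital transfers received from emigrants 126.2; financial account: inward foreign direct investment in the manufacturing sector 1652.8, increase in resident deposits held at foreign banks 556.7, new loans extended by domestic banks to foreign borrowers 666.0.)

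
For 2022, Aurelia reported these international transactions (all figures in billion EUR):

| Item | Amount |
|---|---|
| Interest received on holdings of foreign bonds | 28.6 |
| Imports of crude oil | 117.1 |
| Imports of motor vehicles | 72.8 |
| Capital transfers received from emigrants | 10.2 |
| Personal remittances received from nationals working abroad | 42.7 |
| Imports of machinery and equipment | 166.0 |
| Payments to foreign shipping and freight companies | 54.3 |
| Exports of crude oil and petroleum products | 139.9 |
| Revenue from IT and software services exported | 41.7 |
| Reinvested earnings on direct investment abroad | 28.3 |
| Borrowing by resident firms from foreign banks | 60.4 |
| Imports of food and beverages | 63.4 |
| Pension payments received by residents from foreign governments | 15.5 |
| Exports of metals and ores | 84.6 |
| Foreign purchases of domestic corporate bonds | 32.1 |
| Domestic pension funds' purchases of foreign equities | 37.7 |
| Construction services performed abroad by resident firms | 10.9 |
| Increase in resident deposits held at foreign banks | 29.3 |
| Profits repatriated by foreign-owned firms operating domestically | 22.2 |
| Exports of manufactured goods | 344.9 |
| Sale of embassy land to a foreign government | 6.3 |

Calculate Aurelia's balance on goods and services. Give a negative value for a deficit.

Goods: -166.0 + 344.9 - 72.8 - 117.1 - 63.4 + 84.6 + 139.9 = 150.1
Services: 41.7 - 54.3 + 10.9 = -1.7
Trade balance = 150.1 + (-1.7) = 148.4
(Excluded from the trade balance — primary income: interest received on holdings of foreign bonds 28.6, reinvested earnings on direct investment abroad 28.3, profits repatriated by foreign-owned firms operating domestically 22.2; capital account: capital transfers received from emigrants 10.2, sale of embassy land to a foreign government 6.3; secondary income: personal remittances received from nationals working abroad 42.7, pension payments received by residents from foreign governments 15.5; financial account: borrowing by resident firms from foreign banks 60.4, foreign purchases of domestic corporate bonds 32.1, domestic pension funds' purchases of foreign equities 37.7, increase in resident deposits held at foreign banks 29.3.)

148.4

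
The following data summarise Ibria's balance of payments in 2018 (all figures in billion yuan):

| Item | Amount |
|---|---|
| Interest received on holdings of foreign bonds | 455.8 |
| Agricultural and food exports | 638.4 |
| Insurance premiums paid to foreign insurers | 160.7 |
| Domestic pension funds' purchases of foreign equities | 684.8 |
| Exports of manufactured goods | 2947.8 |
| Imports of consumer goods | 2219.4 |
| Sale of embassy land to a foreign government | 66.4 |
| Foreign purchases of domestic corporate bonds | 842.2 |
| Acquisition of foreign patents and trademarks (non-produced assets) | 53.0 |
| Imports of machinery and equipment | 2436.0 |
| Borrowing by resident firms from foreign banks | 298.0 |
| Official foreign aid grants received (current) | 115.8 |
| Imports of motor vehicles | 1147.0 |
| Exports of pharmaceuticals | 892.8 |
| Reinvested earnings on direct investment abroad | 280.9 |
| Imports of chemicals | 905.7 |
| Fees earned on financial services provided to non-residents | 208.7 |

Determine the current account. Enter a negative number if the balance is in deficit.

-1328.6

Goods: 2947.8 - 2219.4 - 905.7 + 892.8 - 1147.0 + 638.4 - 2436.0 = -2229.1
Services: 208.7 - 160.7 = 48.0
Primary income: 280.9 + 455.8 = 736.7
Secondary income: 115.8
Current account = (-2229.1) + 48.0 + 736.7 + 115.8 = -1328.6
(Excluded from the current account — financial account: domestic pension funds' purchases of foreign equities 684.8, foreign purchases of domestic corporate bonds 842.2, borrowing by resident firms from foreign banks 298.0; capital account: sale of embassy land to a foreign government 66.4, acquisition of foreign patents and trademarks (non-produced assets) 53.0.)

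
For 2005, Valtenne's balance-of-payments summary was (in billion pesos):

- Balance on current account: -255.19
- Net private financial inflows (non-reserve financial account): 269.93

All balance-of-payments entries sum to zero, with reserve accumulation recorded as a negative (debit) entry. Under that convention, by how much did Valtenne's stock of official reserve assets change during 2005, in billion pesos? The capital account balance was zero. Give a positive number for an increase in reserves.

14.74

Official reserve transactions balance = -((-255.19) + 269.93) = -14.74
An accumulation of reserves is recorded as a debit (negative entry), so the change in the stock of reserves is the negative of that balance.
Change in official reserves = -(-14.74) = 14.74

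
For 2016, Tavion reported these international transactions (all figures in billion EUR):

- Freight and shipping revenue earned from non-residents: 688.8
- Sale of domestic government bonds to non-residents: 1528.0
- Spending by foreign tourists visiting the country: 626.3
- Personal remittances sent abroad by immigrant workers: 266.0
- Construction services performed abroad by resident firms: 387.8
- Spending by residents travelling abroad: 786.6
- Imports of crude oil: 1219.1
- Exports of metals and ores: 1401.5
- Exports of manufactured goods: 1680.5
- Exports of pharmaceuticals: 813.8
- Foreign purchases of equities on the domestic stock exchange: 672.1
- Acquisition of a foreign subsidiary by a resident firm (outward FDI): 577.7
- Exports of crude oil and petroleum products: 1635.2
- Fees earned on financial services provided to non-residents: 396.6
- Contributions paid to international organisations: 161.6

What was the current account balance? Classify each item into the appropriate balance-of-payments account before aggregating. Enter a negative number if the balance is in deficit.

5197.2

Goods: -1219.1 + 813.8 + 1680.5 + 1401.5 + 1635.2 = 4311.9
Services: -786.6 + 626.3 + 688.8 + 387.8 + 396.6 = 1312.9
Secondary income: -161.6 - 266.0 = -427.6
Current account = 4311.9 + 1312.9 + (-427.6) = 5197.2
(Excluded from the current account — financial account: sale of domestic government bonds to non-residents 1528.0, foreign purchases of equities on the domestic stock exchange 672.1, acquisition of a foreign subsidiary by a resident firm (outward FDI) 577.7.)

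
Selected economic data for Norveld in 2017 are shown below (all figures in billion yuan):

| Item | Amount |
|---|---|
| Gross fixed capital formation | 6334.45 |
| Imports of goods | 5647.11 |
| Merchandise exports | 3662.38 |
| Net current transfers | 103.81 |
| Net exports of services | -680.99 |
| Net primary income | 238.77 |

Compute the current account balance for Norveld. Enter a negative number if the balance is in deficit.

Goods balance = 3662.38 - 5647.11 = -1984.73
Services balance = -680.99
Trade balance (goods + services) = -1984.73 + (-680.99) = -2665.72
Net primary income = 238.77
Net secondary income = 103.81
Current account = -2665.72 + 238.77 + 103.81 = -2323.14

-2323.14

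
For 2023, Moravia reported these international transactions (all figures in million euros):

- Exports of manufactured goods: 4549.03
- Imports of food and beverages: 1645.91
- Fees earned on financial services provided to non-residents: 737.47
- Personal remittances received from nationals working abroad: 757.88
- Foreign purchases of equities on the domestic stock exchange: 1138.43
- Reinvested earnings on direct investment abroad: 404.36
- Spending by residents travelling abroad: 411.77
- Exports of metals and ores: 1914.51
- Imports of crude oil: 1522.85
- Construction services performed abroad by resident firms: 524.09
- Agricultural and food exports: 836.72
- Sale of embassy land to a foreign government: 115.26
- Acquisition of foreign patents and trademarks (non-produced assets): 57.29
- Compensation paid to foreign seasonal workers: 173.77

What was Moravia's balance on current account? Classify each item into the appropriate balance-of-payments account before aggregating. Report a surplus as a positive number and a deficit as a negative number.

Goods: 836.72 - 1645.91 - 1522.85 + 4549.03 + 1914.51 = 4131.50
Services: 737.47 - 411.77 + 524.09 = 849.79
Primary income: 404.36 - 173.77 = 230.59
Secondary income: 757.88
Current account = 4131.50 + 849.79 + 230.59 + 757.88 = 5969.76
(Excluded from the current account — financial account: foreign purchases of equities on the domestic stock exchange 1138.43; capital account: sale of embassy land to a foreign government 115.26, acquisition of foreign patents and trademarks (non-produced assets) 57.29.)

5969.76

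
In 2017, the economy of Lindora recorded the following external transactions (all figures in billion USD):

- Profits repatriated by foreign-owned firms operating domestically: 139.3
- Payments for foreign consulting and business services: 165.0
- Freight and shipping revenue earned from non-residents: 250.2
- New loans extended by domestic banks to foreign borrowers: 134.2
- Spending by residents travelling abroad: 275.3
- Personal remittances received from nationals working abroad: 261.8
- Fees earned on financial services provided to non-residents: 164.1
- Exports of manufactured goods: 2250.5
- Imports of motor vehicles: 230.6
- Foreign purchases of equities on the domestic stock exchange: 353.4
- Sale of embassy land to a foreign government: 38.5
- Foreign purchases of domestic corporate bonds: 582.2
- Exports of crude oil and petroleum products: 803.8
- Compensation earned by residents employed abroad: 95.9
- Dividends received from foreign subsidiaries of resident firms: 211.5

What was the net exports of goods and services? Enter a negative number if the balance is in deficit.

2797.7

Goods: 803.8 + 2250.5 - 230.6 = 2823.7
Services: -165.0 + 250.2 - 275.3 + 164.1 = -26.0
Trade balance = 2823.7 + (-26.0) = 2797.7
(Excluded from the trade balance — primary income: profits repatriated by foreign-owned firms operating domestically 139.3, compensation earned by residents employed abroad 95.9, dividends received from foreign subsidiaries of resident firms 211.5; financial account: new loans extended by domestic banks to foreign borrowers 134.2, foreign purchases of equities on the domestic stock exchange 353.4, foreign purchases of domestic corporate bonds 582.2; secondary income: personal remittances received from nationals working abroad 261.8; capital account: sale of embassy land to a foreign government 38.5.)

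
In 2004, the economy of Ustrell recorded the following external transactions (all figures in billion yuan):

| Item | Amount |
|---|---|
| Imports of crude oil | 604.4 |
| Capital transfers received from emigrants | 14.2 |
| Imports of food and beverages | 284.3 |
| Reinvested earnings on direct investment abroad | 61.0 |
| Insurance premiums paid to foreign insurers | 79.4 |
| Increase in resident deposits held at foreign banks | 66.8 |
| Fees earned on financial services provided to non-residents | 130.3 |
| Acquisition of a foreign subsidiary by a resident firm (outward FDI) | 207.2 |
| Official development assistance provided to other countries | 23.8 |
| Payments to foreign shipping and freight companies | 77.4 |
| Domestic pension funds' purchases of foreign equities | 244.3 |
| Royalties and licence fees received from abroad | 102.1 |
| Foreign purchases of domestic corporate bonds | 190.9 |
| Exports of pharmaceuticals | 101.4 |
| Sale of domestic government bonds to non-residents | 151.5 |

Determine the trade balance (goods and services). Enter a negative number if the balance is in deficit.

-711.7

Goods: -284.3 + 101.4 - 604.4 = -787.3
Services: 130.3 - 79.4 - 77.4 + 102.1 = 75.6
Trade balance = -787.3 + 75.6 = -711.7
(Excluded from the trade balance — capital account: capital transfers received from emigrants 14.2; primary income: reinvested earnings on direct investment abroad 61.0; financial account: increase in resident deposits held at foreign banks 66.8, acquisition of a foreign subsidiary by a resident firm (outward FDI) 207.2, domestic pension funds' purchases of foreign equities 244.3, foreign purchases of domestic corporate bonds 190.9, sale of domestic government bonds to non-residents 151.5; secondary income: official development assistance provided to other countries 23.8.)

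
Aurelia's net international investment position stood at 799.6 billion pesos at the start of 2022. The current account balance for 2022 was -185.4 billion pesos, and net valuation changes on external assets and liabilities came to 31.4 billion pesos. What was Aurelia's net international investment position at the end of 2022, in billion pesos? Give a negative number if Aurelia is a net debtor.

645.6

Change in NIIP = current account + net valuation change = -185.4 + 31.4 = -154.0
End-of-year NIIP = 799.6 + (-154.0) = 645.6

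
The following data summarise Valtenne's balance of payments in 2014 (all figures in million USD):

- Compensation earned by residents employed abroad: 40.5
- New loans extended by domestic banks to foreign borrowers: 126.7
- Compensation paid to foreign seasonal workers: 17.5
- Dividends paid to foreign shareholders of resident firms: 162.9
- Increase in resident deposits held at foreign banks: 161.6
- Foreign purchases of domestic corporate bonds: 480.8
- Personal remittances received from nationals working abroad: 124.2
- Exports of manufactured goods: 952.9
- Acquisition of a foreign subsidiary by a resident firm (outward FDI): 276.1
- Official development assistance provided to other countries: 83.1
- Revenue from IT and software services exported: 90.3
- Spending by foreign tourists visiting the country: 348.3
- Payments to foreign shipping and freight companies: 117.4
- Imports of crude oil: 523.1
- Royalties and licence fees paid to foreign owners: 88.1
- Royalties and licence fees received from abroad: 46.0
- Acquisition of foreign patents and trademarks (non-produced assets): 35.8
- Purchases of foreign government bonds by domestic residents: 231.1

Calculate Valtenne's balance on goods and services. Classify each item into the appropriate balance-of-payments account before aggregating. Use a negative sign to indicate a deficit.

Goods: 952.9 - 523.1 = 429.8
Services: 348.3 + 90.3 - 88.1 - 117.4 + 46.0 = 279.1
Trade balance = 429.8 + 279.1 = 708.9
(Excluded from the trade balance — primary income: compensation earned by residents employed abroad 40.5, compensation paid to foreign seasonal workers 17.5, dividends paid to foreign shareholders of resident firms 162.9; financial account: new loans extended by domestic banks to foreign borrowers 126.7, increase in resident deposits held at foreign banks 161.6, foreign purchases of domestic corporate bonds 480.8, acquisition of a foreign subsidiary by a resident firm (outward FDI) 276.1, purchases of foreign government bonds by domestic residents 231.1; secondary income: personal remittances received from nationals working abroad 124.2, official development assistance provided to other countries 83.1; capital account: acquisition of foreign patents and trademarks (non-produced assets) 35.8.)

708.9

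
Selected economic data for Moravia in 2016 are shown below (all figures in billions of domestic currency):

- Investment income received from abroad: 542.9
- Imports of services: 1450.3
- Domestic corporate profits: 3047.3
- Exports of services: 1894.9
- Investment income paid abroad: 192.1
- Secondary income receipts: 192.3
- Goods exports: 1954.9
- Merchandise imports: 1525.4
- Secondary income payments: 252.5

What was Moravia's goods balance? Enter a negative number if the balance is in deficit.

429.5

Goods balance = 1954.9 - 1525.4 = 429.5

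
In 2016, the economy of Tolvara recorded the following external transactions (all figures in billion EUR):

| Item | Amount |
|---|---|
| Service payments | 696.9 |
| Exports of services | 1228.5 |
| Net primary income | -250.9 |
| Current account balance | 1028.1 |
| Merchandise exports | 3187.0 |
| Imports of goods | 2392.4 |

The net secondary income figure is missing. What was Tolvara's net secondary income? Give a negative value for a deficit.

Current account = goods balance + services balance + net primary income + net secondary income
Sum of the known components = 1075.3
Net secondary income = CA - (known components) = 1028.1 - 1075.3 = -47.2

-47.2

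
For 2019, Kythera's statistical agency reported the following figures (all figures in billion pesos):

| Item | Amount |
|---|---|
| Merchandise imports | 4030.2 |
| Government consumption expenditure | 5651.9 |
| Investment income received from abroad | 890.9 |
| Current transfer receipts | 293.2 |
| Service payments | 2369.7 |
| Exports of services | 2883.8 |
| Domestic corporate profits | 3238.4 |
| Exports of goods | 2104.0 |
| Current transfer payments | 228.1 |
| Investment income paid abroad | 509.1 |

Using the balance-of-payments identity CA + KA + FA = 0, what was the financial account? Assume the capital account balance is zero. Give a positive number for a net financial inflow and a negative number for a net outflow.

Goods balance = 2104.0 - 4030.2 = -1926.2
Services balance = 2883.8 - 2369.7 = 514.1
Trade balance (goods + services) = -1926.2 + 514.1 = -1412.1
Net primary income = 890.9 - 509.1 = 381.8
Net secondary income = 293.2 - 228.1 = 65.1
Current account = -1412.1 + 381.8 + 65.1 = -965.2
Financial account = -(-965.2) = 965.2

965.2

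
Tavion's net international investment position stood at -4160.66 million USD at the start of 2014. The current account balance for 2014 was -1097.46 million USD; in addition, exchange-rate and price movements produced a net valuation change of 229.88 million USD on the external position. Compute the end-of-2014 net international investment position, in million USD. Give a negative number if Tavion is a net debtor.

-5028.24

Change in NIIP = current account + net valuation change = -1097.46 + 229.88 = -867.58
End-of-year NIIP = -4160.66 + (-867.58) = -5028.24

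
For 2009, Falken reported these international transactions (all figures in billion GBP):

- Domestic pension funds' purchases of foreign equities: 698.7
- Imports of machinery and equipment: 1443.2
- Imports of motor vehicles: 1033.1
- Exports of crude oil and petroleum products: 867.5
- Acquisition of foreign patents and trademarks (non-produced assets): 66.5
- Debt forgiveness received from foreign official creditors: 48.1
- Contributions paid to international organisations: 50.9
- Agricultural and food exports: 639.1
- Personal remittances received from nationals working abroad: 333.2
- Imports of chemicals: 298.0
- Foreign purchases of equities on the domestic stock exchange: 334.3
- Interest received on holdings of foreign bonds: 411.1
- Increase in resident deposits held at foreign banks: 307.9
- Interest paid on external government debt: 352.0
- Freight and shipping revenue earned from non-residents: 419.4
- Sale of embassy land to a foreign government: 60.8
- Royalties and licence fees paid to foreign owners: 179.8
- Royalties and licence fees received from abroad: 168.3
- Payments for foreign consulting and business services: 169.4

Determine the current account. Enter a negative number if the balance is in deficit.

-687.8

Goods: -1443.2 + 867.5 + 639.1 - 1033.1 - 298.0 = -1267.7
Services: -169.4 - 179.8 + 419.4 + 168.3 = 238.5
Primary income: 411.1 - 352.0 = 59.1
Secondary income: 333.2 - 50.9 = 282.3
Current account = (-1267.7) + 238.5 + 59.1 + 282.3 = -687.8
(Excluded from the current account — financial account: domestic pension funds' purchases of foreign equities 698.7, foreign purchases of equities on the domestic stock exchange 334.3, increase in resident deposits held at foreign banks 307.9; capital account: acquisition of foreign patents and trademarks (non-produced assets) 66.5, debt forgiveness received from foreign official creditors 48.1, sale of embassy land to a foreign government 60.8.)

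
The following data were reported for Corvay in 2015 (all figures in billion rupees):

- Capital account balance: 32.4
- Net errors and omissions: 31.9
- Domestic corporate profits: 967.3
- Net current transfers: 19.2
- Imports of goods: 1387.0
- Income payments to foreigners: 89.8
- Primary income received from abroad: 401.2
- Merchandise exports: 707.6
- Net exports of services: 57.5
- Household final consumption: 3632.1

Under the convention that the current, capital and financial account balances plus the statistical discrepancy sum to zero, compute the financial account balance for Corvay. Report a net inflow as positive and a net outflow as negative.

227.0

Goods balance = 707.6 - 1387.0 = -679.4
Services balance = 57.5
Trade balance (goods + services) = -679.4 + 57.5 = -621.9
Net primary income = 401.2 - 89.8 = 311.4
Net secondary income = 19.2
Current account = -621.9 + 311.4 + 19.2 = -291.3
Financial account = -(-291.3 + 32.4 + 31.9) = 227.0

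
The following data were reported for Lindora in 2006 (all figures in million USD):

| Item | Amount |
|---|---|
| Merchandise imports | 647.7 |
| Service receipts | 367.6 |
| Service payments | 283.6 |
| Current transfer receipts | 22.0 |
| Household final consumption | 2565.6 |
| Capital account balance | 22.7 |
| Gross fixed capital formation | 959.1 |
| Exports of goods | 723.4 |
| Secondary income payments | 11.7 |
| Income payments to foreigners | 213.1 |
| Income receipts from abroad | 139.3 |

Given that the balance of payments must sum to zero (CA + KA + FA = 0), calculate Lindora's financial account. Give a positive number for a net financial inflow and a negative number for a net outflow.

-118.9

Goods balance = 723.4 - 647.7 = 75.7
Services balance = 367.6 - 283.6 = 84.0
Trade balance (goods + services) = 75.7 + 84.0 = 159.7
Net primary income = 139.3 - 213.1 = -73.8
Net secondary income = 22.0 - 11.7 = 10.3
Current account = 159.7 + (-73.8) + 10.3 = 96.2
Financial account = -(96.2 + 22.7) = -118.9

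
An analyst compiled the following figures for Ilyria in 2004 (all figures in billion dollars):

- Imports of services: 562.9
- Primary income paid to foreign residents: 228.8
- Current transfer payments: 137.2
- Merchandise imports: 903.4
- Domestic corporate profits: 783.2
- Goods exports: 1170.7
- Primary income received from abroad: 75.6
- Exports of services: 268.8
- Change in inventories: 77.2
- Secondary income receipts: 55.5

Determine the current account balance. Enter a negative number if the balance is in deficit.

-261.7

Goods balance = 1170.7 - 903.4 = 267.3
Services balance = 268.8 - 562.9 = -294.1
Trade balance (goods + services) = 267.3 + (-294.1) = -26.8
Net primary income = 75.6 - 228.8 = -153.2
Net secondary income = 55.5 - 137.2 = -81.7
Current account = -26.8 + (-153.2) + (-81.7) = -261.7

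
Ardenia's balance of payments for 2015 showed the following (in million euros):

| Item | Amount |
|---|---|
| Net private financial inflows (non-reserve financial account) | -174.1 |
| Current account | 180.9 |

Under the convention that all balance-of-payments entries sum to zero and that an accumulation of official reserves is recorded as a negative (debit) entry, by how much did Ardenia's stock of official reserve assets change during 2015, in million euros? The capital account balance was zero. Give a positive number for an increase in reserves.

Official reserve transactions balance = -(180.9 + (-174.1)) = -6.8
An accumulation of reserves is recorded as a debit (negative entry), so the change in the stock of reserves is the negative of that balance.
Change in official reserves = -(-6.8) = 6.8

6.8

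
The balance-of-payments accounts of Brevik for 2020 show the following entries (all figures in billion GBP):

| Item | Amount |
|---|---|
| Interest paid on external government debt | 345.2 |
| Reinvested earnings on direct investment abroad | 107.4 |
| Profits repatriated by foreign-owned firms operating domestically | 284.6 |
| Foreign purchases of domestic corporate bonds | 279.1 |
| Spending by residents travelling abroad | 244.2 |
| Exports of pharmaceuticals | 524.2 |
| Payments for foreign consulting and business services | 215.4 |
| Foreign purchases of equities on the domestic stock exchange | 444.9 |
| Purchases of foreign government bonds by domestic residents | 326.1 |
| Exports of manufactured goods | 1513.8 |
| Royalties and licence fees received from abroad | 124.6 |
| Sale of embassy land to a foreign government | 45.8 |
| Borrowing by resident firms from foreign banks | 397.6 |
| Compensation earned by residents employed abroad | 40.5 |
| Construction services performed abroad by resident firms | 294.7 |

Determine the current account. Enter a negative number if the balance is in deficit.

1515.8

Goods: 524.2 + 1513.8 = 2038.0
Services: -215.4 + 294.7 + 124.6 - 244.2 = -40.3
Primary income: 107.4 - 345.2 - 284.6 + 40.5 = -481.9
Current account = 2038.0 + (-40.3) + (-481.9) = 1515.8
(Excluded from the current account — financial account: foreign purchases of domestic corporate bonds 279.1, foreign purchases of equities on the domestic stock exchange 444.9, purchases of foreign government bonds by domestic residents 326.1, borrowing by resident firms from foreign banks 397.6; capital account: sale of embassy land to a foreign government 45.8.)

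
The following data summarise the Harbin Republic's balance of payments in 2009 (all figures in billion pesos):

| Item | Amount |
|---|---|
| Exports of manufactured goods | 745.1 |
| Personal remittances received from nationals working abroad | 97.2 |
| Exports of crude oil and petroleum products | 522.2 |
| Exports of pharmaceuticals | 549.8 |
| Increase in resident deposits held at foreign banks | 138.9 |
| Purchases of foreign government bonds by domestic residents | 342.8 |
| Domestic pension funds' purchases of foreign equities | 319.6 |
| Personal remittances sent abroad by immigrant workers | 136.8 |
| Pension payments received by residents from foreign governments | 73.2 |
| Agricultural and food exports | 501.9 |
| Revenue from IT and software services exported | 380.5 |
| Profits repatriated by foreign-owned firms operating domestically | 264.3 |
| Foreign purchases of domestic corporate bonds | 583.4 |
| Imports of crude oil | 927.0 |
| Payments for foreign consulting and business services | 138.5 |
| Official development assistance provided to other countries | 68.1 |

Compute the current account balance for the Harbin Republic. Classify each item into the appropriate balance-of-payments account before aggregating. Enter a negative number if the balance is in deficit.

1335.2

Goods: 549.8 - 927.0 + 501.9 + 522.2 + 745.1 = 1392.0
Services: -138.5 + 380.5 = 242.0
Primary income: -264.3
Secondary income: 97.2 + 73.2 - 68.1 - 136.8 = -34.5
Current account = 1392.0 + 242.0 + (-264.3) + (-34.5) = 1335.2
(Excluded from the current account — financial account: increase in resident deposits held at foreign banks 138.9, purchases of foreign government bonds by domestic residents 342.8, domestic pension funds' purchases of foreign equities 319.6, foreign purchases of domestic corporate bonds 583.4.)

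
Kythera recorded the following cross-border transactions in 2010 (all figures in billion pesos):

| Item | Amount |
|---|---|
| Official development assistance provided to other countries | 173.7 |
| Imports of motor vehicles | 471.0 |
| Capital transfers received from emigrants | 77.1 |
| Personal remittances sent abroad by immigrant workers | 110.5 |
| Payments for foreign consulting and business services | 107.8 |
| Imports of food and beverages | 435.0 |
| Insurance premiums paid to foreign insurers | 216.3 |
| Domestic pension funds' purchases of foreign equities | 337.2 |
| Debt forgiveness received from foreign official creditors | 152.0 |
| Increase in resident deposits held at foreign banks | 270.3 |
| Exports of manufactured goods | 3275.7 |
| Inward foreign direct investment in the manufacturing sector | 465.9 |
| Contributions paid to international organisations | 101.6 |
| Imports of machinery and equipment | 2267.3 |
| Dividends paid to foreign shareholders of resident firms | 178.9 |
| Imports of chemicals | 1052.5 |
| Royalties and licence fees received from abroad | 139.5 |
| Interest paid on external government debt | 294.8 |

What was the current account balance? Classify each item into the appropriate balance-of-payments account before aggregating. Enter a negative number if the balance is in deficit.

-1994.2

Goods: -435.0 + 3275.7 - 1052.5 - 2267.3 - 471.0 = -950.1
Services: -216.3 + 139.5 - 107.8 = -184.6
Primary income: -178.9 - 294.8 = -473.7
Secondary income: -110.5 - 101.6 - 173.7 = -385.8
Current account = (-950.1) + (-184.6) + (-473.7) + (-385.8) = -1994.2
(Excluded from the current account — capital account: capital transfers received from emigrants 77.1, debt forgiveness received from foreign official creditors 152.0; financial account: domestic pension funds' purchases of foreign equities 337.2, increase in resident deposits held at foreign banks 270.3, inward foreign direct investment in the manufacturing sector 465.9.)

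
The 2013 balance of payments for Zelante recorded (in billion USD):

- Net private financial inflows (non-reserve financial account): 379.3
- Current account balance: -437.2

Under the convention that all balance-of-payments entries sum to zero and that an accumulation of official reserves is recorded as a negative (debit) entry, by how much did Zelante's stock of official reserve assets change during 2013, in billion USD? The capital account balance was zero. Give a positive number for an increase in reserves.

-57.9

Official reserve transactions balance = -((-437.2) + 379.3) = 57.9
An accumulation of reserves is recorded as a debit (negative entry), so the change in the stock of reserves is the negative of that balance.
Change in official reserves = -(57.9) = -57.9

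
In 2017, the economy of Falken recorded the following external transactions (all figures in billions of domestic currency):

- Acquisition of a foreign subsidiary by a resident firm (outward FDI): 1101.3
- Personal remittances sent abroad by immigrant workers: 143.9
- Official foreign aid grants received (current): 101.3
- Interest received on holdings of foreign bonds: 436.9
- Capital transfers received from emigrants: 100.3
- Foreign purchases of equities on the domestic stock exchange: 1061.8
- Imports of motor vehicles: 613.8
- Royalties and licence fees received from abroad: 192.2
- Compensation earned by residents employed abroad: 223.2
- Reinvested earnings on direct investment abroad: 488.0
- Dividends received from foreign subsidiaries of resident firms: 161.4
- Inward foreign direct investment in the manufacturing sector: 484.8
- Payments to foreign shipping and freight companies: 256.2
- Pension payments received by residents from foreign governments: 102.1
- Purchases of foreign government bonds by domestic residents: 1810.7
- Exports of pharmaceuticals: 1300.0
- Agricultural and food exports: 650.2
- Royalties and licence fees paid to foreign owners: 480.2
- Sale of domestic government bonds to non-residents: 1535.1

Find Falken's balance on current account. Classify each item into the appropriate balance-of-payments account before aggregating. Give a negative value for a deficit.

Goods: 650.2 + 1300.0 - 613.8 = 1336.4
Services: -480.2 + 192.2 - 256.2 = -544.2
Primary income: 488.0 + 223.2 + 436.9 + 161.4 = 1309.5
Secondary income: 102.1 + 101.3 - 143.9 = 59.5
Current account = 1336.4 + (-544.2) + 1309.5 + 59.5 = 2161.2
(Excluded from the current account — financial account: acquisition of a foreign subsidiary by a resident firm (outward FDI) 1101.3, foreign purchases of equities on the domestic stock exchange 1061.8, inward foreign direct investment in the manufacturing sector 484.8, purchases of foreign government bonds by domestic residents 1810.7, sale of domestic government bonds to non-residents 1535.1; capital account: capital transfers received from emigrants 100.3.)

2161.2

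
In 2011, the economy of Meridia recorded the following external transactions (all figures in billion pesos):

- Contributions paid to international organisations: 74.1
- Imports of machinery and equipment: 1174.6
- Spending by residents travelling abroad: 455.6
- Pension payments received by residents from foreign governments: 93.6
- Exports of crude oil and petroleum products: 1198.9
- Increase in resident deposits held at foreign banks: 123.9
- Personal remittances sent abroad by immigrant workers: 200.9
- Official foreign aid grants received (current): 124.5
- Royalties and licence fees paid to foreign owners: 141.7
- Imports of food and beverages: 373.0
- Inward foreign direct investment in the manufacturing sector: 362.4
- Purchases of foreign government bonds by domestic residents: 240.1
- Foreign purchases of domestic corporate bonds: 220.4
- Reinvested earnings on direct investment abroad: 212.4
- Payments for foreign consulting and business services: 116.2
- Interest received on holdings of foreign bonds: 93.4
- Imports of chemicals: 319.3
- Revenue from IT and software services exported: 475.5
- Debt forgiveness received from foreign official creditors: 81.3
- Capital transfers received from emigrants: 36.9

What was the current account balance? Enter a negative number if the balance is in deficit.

-657.1

Goods: -319.3 - 373.0 + 1198.9 - 1174.6 = -668.0
Services: 475.5 - 455.6 - 116.2 - 141.7 = -238.0
Primary income: 212.4 + 93.4 = 305.8
Secondary income: 93.6 - 74.1 - 200.9 + 124.5 = -56.9
Current account = (-668.0) + (-238.0) + 305.8 + (-56.9) = -657.1
(Excluded from the current account — financial account: increase in resident deposits held at foreign banks 123.9, inward foreign direct investment in the manufacturing sector 362.4, purchases of foreign government bonds by domestic residents 240.1, foreign purchases of domestic corporate bonds 220.4; capital account: debt forgiveness received from foreign official creditors 81.3, capital transfers received from emigrants 36.9.)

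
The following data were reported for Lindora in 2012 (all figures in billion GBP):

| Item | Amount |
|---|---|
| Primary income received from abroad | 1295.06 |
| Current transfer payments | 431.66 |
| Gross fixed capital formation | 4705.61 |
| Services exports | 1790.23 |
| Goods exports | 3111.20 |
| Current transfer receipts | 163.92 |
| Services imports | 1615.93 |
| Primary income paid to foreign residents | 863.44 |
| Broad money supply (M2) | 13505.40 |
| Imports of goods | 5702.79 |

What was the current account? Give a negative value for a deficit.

-2253.41

Goods balance = 3111.20 - 5702.79 = -2591.59
Services balance = 1790.23 - 1615.93 = 174.30
Trade balance (goods + services) = -2591.59 + 174.30 = -2417.29
Net primary income = 1295.06 - 863.44 = 431.62
Net secondary income = 163.92 - 431.66 = -267.74
Current account = -2417.29 + 431.62 + (-267.74) = -2253.41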